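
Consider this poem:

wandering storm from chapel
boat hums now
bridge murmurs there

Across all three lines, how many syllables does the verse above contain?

14

Line 1: wandering (3), storm (1), from (1), chapel (2) → 7
Line 2: boat (1), hums (1), now (1) → 3
Line 3: bridge (1), murmurs (2), there (1) → 4
Total: 7 + 3 + 4 = 14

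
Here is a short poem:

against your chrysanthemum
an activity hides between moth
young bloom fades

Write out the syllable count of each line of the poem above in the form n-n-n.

Line 1: against (2), your (1), chrysanthemum (4) → 7
Line 2: an (1), activity (4), hides (1), between (2), moth (1) → 9
Line 3: young (1), bloom (1), fades (1) → 3

7-9-3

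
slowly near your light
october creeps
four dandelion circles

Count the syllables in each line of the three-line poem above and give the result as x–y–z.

5–4–7

Line 1: slowly (2), near (1), your (1), light (1) → 5
Line 2: october (3), creeps (1) → 4
Line 3: four (1), dandelion (4), circles (2) → 7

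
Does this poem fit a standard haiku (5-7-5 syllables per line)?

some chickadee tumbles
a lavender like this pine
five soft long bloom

No

Line 1: some(1) + chickadee(3) + tumbles(2) = 6 (expected 5)
Line 2: a(1) + lavender(3) + like(1) + this(1) + pine(1) = 7 ✓
Line 3: five(1) + soft(1) + long(1) + bloom(1) = 4 (expected 5)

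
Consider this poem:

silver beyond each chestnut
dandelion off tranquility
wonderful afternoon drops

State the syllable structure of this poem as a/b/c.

7/9/7

Line 1: "silver beyond each chestnut": 2+2+1+2 = 7
Line 2: "dandelion off tranquility": 4+1+4 = 9
Line 3: "wonderful afternoon drops": 3+3+1 = 7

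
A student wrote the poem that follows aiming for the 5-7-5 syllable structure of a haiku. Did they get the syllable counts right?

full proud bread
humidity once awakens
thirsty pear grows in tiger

Line 1: full(1) + proud(1) + bread(1) = 3 (expected 5)
Line 2: humidity(4) + once(1) + awakens(3) = 8 (expected 7)
Line 3: thirsty(2) + pear(1) + grows(1) + in(1) + tiger(2) = 7 (expected 5)

No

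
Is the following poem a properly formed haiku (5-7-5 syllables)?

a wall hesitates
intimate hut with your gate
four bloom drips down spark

Line 1: "a wall hesitates": 1+1+3 = 5 ✓
Line 2: "intimate hut with your gate": 3+1+1+1+1 = 7 ✓
Line 3: "four bloom drips down spark": 1+1+1+1+1 = 5 ✓

Yes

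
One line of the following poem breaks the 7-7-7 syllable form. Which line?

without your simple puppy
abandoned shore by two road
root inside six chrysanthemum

Line 1: "without your simple puppy": 2+1+2+2 = 7 ✓
Line 2: "abandoned shore by two road": 3+1+1+1+1 = 7 ✓
Line 3: "root inside six chrysanthemum": 1+2+1+4 = 8 (expected 7)

The third line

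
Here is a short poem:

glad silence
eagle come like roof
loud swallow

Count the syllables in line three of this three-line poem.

Line three: loud (1), swallow (2) → 3

3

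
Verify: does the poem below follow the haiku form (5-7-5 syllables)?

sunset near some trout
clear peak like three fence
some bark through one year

No

Line 1: sunset(2) + near(1) + some(1) + trout(1) = 5 ✓
Line 2: clear(1) + peak(1) + like(1) + three(1) + fence(1) = 5 (expected 7)
Line 3: some(1) + bark(1) + through(1) + one(1) + year(1) = 5 ✓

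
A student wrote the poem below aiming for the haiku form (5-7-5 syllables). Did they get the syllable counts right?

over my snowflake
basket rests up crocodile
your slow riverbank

Line 1: over(2) + my(1) + snowflake(2) = 5 ✓
Line 2: basket(2) + rests(1) + up(1) + crocodile(3) = 7 ✓
Line 3: your(1) + slow(1) + riverbank(3) = 5 ✓

Yes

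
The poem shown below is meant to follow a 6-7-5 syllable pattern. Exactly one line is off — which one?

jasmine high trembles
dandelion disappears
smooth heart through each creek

The first line

Line 1: jasmine (2), high (1), trembles (2) → 5 (expected 6)
Line 2: dandelion (4), disappears (3) → 7 ✓
Line 3: smooth (1), heart (1), through (1), each (1), creek (1) → 5 ✓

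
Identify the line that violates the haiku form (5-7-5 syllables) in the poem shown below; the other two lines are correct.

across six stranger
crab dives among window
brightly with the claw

The second line

Line 1: "across six stranger": 2+1+2 = 5 ✓
Line 2: "crab dives among window": 1+1+2+2 = 6 (expected 7)
Line 3: "brightly with the claw": 2+1+1+1 = 5 ✓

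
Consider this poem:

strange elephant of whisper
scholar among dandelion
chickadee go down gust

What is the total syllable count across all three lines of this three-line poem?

Line 1: strange (1), elephant (3), of (1), whisper (2) → 7
Line 2: scholar (2), among (2), dandelion (4) → 8
Line 3: chickadee (3), go (1), down (1), gust (1) → 6
Total: 7 + 8 + 6 = 21

21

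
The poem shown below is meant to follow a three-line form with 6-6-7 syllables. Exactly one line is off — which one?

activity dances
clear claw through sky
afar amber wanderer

The second line

Line 1: activity (4), dances (2) → 6 ✓
Line 2: clear (1), claw (1), through (1), sky (1) → 4 (expected 6)
Line 3: afar (2), amber (2), wanderer (3) → 7 ✓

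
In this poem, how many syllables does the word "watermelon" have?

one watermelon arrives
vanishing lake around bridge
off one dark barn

4

"watermelon" has 4 syllables.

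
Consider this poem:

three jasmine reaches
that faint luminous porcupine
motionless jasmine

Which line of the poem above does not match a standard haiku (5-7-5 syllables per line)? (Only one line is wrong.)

Line 1: three (1), jasmine (2), reaches (2) → 5 ✓
Line 2: that (1), faint (1), luminous (3), porcupine (3) → 8 (expected 7)
Line 3: motionless (3), jasmine (2) → 5 ✓

The second line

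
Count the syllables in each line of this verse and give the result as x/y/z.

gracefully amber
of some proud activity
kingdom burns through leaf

5/7/5

Line 1: gracefully(3) + amber(2) = 5
Line 2: of(1) + some(1) + proud(1) + activity(4) = 7
Line 3: kingdom(2) + burns(1) + through(1) + leaf(1) = 5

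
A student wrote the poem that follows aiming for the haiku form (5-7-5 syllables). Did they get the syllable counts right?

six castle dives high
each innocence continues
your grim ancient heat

Yes

Line 1: six (1), castle (2), dives (1), high (1) → 5 ✓
Line 2: each (1), innocence (3), continues (3) → 7 ✓
Line 3: your (1), grim (1), ancient (2), heat (1) → 5 ✓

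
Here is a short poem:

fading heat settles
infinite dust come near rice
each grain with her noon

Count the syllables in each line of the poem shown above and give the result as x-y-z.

Line 1: fading(2) + heat(1) + settles(2) = 5
Line 2: infinite(3) + dust(1) + come(1) + near(1) + rice(1) = 7
Line 3: each(1) + grain(1) + with(1) + her(1) + noon(1) = 5

5-7-5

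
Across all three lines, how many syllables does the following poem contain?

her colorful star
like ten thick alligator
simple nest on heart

17

Line 1: "her colorful star": 1+3+1 = 5
Line 2: "like ten thick alligator": 1+1+1+4 = 7
Line 3: "simple nest on heart": 2+1+1+1 = 5
Total: 5 + 7 + 5 = 17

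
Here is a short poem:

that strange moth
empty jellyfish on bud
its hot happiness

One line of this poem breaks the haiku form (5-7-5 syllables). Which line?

Line 1

Line 1: that (1), strange (1), moth (1) → 3 (expected 5)
Line 2: empty (2), jellyfish (3), on (1), bud (1) → 7 ✓
Line 3: its (1), hot (1), happiness (3) → 5 ✓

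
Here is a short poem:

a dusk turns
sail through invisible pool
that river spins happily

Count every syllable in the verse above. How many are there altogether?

17

Line 1: a(1) + dusk(1) + turns(1) = 3
Line 2: sail(1) + through(1) + invisible(4) + pool(1) = 7
Line 3: that(1) + river(2) + spins(1) + happily(3) = 7
Total: 3 + 7 + 7 = 17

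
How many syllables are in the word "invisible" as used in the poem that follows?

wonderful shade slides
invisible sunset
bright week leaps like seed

4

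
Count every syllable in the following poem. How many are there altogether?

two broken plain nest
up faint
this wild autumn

11

Line 1: two (1), broken (2), plain (1), nest (1) → 5
Line 2: up (1), faint (1) → 2
Line 3: this (1), wild (1), autumn (2) → 4
Total: 5 + 2 + 4 = 11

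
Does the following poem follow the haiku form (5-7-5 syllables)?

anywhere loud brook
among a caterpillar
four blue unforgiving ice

No

Line 1: anywhere(3) + loud(1) + brook(1) = 5 ✓
Line 2: among(2) + a(1) + caterpillar(4) = 7 ✓
Line 3: four(1) + blue(1) + unforgiving(4) + ice(1) = 7 (expected 5)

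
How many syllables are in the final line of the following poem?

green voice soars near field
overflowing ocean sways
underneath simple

5

The final line: "underneath simple": 3+2 = 5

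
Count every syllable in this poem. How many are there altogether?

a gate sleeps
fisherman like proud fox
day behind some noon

Line 1: "a gate sleeps": 1+1+1 = 3
Line 2: "fisherman like proud fox": 3+1+1+1 = 6
Line 3: "day behind some noon": 1+2+1+1 = 5
Total: 3 + 6 + 5 = 14

14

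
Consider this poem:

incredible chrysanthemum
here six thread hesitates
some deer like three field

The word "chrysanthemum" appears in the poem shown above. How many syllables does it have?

4

"chrysanthemum" has 4 syllables.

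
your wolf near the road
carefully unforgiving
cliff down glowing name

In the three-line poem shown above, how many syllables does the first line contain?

The first line: your(1) + wolf(1) + near(1) + the(1) + road(1) = 5

5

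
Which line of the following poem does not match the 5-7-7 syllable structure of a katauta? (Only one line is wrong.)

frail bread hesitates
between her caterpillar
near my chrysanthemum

Line 3

Line 1: frail (1), bread (1), hesitates (3) → 5 ✓
Line 2: between (2), her (1), caterpillar (4) → 7 ✓
Line 3: near (1), my (1), chrysanthemum (4) → 6 (expected 7)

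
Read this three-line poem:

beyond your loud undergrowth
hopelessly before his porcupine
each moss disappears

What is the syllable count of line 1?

7

Line 1: "beyond your loud undergrowth": 2+1+1+3 = 7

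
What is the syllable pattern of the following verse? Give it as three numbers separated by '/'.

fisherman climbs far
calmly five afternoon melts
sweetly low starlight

5/7/5

Line 1: fisherman(3) + climbs(1) + far(1) = 5
Line 2: calmly(2) + five(1) + afternoon(3) + melts(1) = 7
Line 3: sweetly(2) + low(1) + starlight(2) = 5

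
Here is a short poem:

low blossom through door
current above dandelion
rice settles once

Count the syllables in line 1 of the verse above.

Line 1: low(1) + blossom(2) + through(1) + door(1) = 5

5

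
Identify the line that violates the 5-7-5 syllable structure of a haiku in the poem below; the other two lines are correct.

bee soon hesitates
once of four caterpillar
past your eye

Line 1: "bee soon hesitates": 1+1+3 = 5 ✓
Line 2: "once of four caterpillar": 1+1+1+4 = 7 ✓
Line 3: "past your eye": 1+1+1 = 3 (expected 5)

Line 3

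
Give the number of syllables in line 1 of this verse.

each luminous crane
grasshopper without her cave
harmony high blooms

Line 1: "each luminous crane": 1+3+1 = 5

5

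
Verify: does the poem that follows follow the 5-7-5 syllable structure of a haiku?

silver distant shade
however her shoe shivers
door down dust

No

Line 1: silver (2), distant (2), shade (1) → 5 ✓
Line 2: however (3), her (1), shoe (1), shivers (2) → 7 ✓
Line 3: door (1), down (1), dust (1) → 3 (expected 5)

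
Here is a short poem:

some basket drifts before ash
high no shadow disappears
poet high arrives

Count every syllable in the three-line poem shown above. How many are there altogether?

Line 1: some (1), basket (2), drifts (1), before (2), ash (1) → 7
Line 2: high (1), no (1), shadow (2), disappears (3) → 7
Line 3: poet (2), high (1), arrives (2) → 5
Total: 7 + 7 + 5 = 19

19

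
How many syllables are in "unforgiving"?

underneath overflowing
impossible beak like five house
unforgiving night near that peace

"unforgiving" has 4 syllables.

4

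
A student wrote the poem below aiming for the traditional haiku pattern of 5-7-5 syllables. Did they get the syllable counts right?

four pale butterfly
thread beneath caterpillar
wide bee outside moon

Line 1: four (1), pale (1), butterfly (3) → 5 ✓
Line 2: thread (1), beneath (2), caterpillar (4) → 7 ✓
Line 3: wide (1), bee (1), outside (2), moon (1) → 5 ✓

Yes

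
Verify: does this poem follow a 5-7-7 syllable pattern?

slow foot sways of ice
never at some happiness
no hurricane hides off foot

Line 1: slow (1), foot (1), sways (1), of (1), ice (1) → 5 ✓
Line 2: never (2), at (1), some (1), happiness (3) → 7 ✓
Line 3: no (1), hurricane (3), hides (1), off (1), foot (1) → 7 ✓

Yes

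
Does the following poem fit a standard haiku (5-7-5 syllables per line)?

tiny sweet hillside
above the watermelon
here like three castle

Yes

Line 1: tiny(2) + sweet(1) + hillside(2) = 5 ✓
Line 2: above(2) + the(1) + watermelon(4) = 7 ✓
Line 3: here(1) + like(1) + three(1) + castle(2) = 5 ✓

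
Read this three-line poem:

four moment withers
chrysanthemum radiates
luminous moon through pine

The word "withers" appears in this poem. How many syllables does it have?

"withers" has 2 syllables.

2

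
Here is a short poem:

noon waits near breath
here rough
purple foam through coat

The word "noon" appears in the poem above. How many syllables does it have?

1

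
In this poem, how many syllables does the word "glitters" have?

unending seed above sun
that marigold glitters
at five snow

"glitters" has 2 syllables.

2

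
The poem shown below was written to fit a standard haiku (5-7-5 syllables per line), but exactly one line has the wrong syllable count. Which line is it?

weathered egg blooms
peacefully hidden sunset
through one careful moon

Line 1: "weathered egg blooms": 2+1+1 = 4 (expected 5)
Line 2: "peacefully hidden sunset": 3+2+2 = 7 ✓
Line 3: "through one careful moon": 1+1+2+1 = 5 ✓

Line 1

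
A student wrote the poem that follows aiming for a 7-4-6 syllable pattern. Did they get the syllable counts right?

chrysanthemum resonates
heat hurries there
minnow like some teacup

Yes

Line 1: "chrysanthemum resonates": 4+3 = 7 ✓
Line 2: "heat hurries there": 1+2+1 = 4 ✓
Line 3: "minnow like some teacup": 2+1+1+2 = 6 ✓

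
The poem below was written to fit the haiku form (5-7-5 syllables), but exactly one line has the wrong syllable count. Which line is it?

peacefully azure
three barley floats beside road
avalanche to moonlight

The third line

Line 1: peacefully (3), azure (2) → 5 ✓
Line 2: three (1), barley (2), floats (1), beside (2), road (1) → 7 ✓
Line 3: avalanche (3), to (1), moonlight (2) → 6 (expected 5)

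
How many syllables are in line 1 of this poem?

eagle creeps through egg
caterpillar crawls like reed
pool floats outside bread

5

Line 1: "eagle creeps through egg": 2+1+1+1 = 5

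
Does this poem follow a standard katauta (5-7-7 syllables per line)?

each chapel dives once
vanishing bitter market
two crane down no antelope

Line 1: each(1) + chapel(2) + dives(1) + once(1) = 5 ✓
Line 2: vanishing(3) + bitter(2) + market(2) = 7 ✓
Line 3: two(1) + crane(1) + down(1) + no(1) + antelope(3) = 7 ✓

Yes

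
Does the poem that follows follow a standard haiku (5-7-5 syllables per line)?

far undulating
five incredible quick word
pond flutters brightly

Line 1: far (1), undulating (4) → 5 ✓
Line 2: five (1), incredible (4), quick (1), word (1) → 7 ✓
Line 3: pond (1), flutters (2), brightly (2) → 5 ✓

Yes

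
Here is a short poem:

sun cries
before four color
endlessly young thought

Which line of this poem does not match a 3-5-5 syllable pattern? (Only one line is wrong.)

Line 1: sun (1), cries (1) → 2 (expected 3)
Line 2: before (2), four (1), color (2) → 5 ✓
Line 3: endlessly (3), young (1), thought (1) → 5 ✓

Line 1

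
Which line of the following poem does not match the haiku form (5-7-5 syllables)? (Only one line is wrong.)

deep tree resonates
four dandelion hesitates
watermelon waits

Line 1: deep (1), tree (1), resonates (3) → 5 ✓
Line 2: four (1), dandelion (4), hesitates (3) → 8 (expected 7)
Line 3: watermelon (4), waits (1) → 5 ✓

The second line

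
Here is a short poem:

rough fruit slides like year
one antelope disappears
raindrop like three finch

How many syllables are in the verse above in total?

Line 1: rough (1), fruit (1), slides (1), like (1), year (1) → 5
Line 2: one (1), antelope (3), disappears (3) → 7
Line 3: raindrop (2), like (1), three (1), finch (1) → 5
Total: 5 + 7 + 5 = 17

17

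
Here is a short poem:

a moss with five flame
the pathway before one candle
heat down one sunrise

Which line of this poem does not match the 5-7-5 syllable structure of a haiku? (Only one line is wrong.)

Line 1: a (1), moss (1), with (1), five (1), flame (1) → 5 ✓
Line 2: the (1), pathway (2), before (2), one (1), candle (2) → 8 (expected 7)
Line 3: heat (1), down (1), one (1), sunrise (2) → 5 ✓

Line 2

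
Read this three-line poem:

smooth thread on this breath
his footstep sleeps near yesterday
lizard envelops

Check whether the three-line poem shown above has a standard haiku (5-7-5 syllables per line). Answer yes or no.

No

Line 1: smooth (1), thread (1), on (1), this (1), breath (1) → 5 ✓
Line 2: his (1), footstep (2), sleeps (1), near (1), yesterday (3) → 8 (expected 7)
Line 3: lizard (2), envelops (3) → 5 ✓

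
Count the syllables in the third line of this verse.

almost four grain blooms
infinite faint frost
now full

2

The third line: now(1) + full(1) = 2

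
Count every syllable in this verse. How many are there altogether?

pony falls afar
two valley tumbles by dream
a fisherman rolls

17

Line 1: "pony falls afar": 2+1+2 = 5
Line 2: "two valley tumbles by dream": 1+2+2+1+1 = 7
Line 3: "a fisherman rolls": 1+3+1 = 5
Total: 5 + 7 + 5 = 17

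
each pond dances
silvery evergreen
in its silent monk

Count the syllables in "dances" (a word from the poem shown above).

2

"dances" has 2 syllables.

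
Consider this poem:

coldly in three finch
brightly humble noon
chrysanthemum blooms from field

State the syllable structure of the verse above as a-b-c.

5-5-7

Line 1: "coldly in three finch": 2+1+1+1 = 5
Line 2: "brightly humble noon": 2+2+1 = 5
Line 3: "chrysanthemum blooms from field": 4+1+1+1 = 7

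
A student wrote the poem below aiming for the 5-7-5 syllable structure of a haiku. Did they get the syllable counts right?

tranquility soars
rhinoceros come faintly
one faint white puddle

Yes

Line 1: tranquility (4), soars (1) → 5 ✓
Line 2: rhinoceros (4), come (1), faintly (2) → 7 ✓
Line 3: one (1), faint (1), white (1), puddle (2) → 5 ✓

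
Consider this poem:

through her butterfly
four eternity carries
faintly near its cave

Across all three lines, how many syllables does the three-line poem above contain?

17

Line 1: through (1), her (1), butterfly (3) → 5
Line 2: four (1), eternity (4), carries (2) → 7
Line 3: faintly (2), near (1), its (1), cave (1) → 5
Total: 5 + 7 + 5 = 17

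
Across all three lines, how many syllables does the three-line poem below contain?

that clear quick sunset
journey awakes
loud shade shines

Line 1: that (1), clear (1), quick (1), sunset (2) → 5
Line 2: journey (2), awakes (2) → 4
Line 3: loud (1), shade (1), shines (1) → 3
Total: 5 + 4 + 3 = 12

12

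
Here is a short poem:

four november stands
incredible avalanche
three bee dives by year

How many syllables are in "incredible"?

4

"incredible" has 4 syllables.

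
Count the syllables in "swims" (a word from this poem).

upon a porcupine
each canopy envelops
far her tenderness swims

"swims" has 1 syllable.

1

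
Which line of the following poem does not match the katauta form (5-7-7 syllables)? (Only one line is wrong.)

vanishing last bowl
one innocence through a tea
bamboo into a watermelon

Line 3

Line 1: vanishing (3), last (1), bowl (1) → 5 ✓
Line 2: one (1), innocence (3), through (1), a (1), tea (1) → 7 ✓
Line 3: bamboo (2), into (2), a (1), watermelon (4) → 9 (expected 7)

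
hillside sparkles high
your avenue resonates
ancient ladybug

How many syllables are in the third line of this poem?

The third line: ancient (2), ladybug (3) → 5

5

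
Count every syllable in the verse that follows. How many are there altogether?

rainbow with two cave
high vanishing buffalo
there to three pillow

Line 1: rainbow(2) + with(1) + two(1) + cave(1) = 5
Line 2: high(1) + vanishing(3) + buffalo(3) = 7
Line 3: there(1) + to(1) + three(1) + pillow(2) = 5
Total: 5 + 7 + 5 = 17

17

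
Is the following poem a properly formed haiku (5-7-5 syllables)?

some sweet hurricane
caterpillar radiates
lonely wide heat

Line 1: "some sweet hurricane": 1+1+3 = 5 ✓
Line 2: "caterpillar radiates": 4+3 = 7 ✓
Line 3: "lonely wide heat": 2+1+1 = 4 (expected 5)

No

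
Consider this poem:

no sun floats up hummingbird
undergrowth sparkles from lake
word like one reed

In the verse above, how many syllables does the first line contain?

7

The first line: no (1), sun (1), floats (1), up (1), hummingbird (3) → 7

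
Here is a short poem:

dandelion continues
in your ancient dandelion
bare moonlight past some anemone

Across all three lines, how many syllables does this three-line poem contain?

24

Line 1: dandelion(4) + continues(3) = 7
Line 2: in(1) + your(1) + ancient(2) + dandelion(4) = 8
Line 3: bare(1) + moonlight(2) + past(1) + some(1) + anemone(4) = 9
Total: 7 + 8 + 9 = 24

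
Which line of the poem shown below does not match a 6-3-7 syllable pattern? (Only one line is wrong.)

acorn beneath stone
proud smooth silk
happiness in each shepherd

Line 1: acorn (2), beneath (2), stone (1) → 5 (expected 6)
Line 2: proud (1), smooth (1), silk (1) → 3 ✓
Line 3: happiness (3), in (1), each (1), shepherd (2) → 7 ✓

The first line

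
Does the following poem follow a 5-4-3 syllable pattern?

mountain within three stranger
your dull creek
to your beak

Line 1: "mountain within three stranger": 2+2+1+2 = 7 (expected 5)
Line 2: "your dull creek": 1+1+1 = 3 (expected 4)
Line 3: "to your beak": 1+1+1 = 3 ✓

No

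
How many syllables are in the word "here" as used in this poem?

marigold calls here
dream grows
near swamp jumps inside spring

1

"here" has 1 syllable.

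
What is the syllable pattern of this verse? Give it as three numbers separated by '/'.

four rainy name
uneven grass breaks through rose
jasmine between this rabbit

Line 1: "four rainy name": 1+2+1 = 4
Line 2: "uneven grass breaks through rose": 3+1+1+1+1 = 7
Line 3: "jasmine between this rabbit": 2+2+1+2 = 7

4/7/7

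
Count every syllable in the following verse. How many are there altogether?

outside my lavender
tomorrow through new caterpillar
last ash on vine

19

Line 1: outside (2), my (1), lavender (3) → 6
Line 2: tomorrow (3), through (1), new (1), caterpillar (4) → 9
Line 3: last (1), ash (1), on (1), vine (1) → 4
Total: 6 + 9 + 4 = 19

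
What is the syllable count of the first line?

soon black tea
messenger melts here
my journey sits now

3

The first line: soon (1), black (1), tea (1) → 3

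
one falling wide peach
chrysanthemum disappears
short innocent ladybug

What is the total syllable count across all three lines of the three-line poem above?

19

Line 1: one (1), falling (2), wide (1), peach (1) → 5
Line 2: chrysanthemum (4), disappears (3) → 7
Line 3: short (1), innocent (3), ladybug (3) → 7
Total: 5 + 7 + 7 = 19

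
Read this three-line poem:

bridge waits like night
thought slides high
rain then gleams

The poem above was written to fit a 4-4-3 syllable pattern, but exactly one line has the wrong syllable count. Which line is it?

Line 1: bridge(1) + waits(1) + like(1) + night(1) = 4 ✓
Line 2: thought(1) + slides(1) + high(1) = 3 (expected 4)
Line 3: rain(1) + then(1) + gleams(1) = 3 ✓

The second line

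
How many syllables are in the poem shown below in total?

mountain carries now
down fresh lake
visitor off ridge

Line 1: "mountain carries now": 2+2+1 = 5
Line 2: "down fresh lake": 1+1+1 = 3
Line 3: "visitor off ridge": 3+1+1 = 5
Total: 5 + 3 + 5 = 13

13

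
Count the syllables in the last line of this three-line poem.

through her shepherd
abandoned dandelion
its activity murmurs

The last line: its (1), activity (4), murmurs (2) → 7

7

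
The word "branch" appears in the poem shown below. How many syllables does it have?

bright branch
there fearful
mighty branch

1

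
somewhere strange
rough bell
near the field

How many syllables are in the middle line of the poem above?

The middle line: "rough bell": 1+1 = 2

2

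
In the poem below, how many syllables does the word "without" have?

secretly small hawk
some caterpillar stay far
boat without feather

2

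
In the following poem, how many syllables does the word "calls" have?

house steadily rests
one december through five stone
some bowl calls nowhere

1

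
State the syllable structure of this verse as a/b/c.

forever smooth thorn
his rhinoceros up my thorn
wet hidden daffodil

Line 1: forever (3), smooth (1), thorn (1) → 5
Line 2: his (1), rhinoceros (4), up (1), my (1), thorn (1) → 8
Line 3: wet (1), hidden (2), daffodil (3) → 6

5/8/6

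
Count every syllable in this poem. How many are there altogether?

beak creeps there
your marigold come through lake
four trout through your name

Line 1: beak(1) + creeps(1) + there(1) = 3
Line 2: your(1) + marigold(3) + come(1) + through(1) + lake(1) = 7
Line 3: four(1) + trout(1) + through(1) + your(1) + name(1) = 5
Total: 3 + 7 + 5 = 15

15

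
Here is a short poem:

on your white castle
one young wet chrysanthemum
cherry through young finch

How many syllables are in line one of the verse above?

5

Line one: "on your white castle": 1+1+1+2 = 5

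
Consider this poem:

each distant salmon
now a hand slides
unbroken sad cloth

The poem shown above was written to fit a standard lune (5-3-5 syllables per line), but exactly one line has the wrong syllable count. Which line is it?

Line 2

Line 1: each (1), distant (2), salmon (2) → 5 ✓
Line 2: now (1), a (1), hand (1), slides (1) → 4 (expected 3)
Line 3: unbroken (3), sad (1), cloth (1) → 5 ✓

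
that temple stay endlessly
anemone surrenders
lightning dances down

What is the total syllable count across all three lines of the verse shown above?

19

Line 1: that(1) + temple(2) + stay(1) + endlessly(3) = 7
Line 2: anemone(4) + surrenders(3) = 7
Line 3: lightning(2) + dances(2) + down(1) = 5
Total: 7 + 7 + 5 = 19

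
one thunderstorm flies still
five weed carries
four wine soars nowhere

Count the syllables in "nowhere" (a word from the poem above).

"nowhere" has 2 syllables.

2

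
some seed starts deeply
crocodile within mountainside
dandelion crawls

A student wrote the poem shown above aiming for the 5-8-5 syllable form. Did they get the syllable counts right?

Line 1: "some seed starts deeply": 1+1+1+2 = 5 ✓
Line 2: "crocodile within mountainside": 3+2+3 = 8 ✓
Line 3: "dandelion crawls": 4+1 = 5 ✓

Yes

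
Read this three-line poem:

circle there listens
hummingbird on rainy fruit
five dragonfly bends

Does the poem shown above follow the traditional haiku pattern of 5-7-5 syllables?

Yes

Line 1: circle (2), there (1), listens (2) → 5 ✓
Line 2: hummingbird (3), on (1), rainy (2), fruit (1) → 7 ✓
Line 3: five (1), dragonfly (3), bends (1) → 5 ✓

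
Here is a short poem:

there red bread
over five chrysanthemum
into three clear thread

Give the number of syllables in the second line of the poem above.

7

The second line: over(2) + five(1) + chrysanthemum(4) = 7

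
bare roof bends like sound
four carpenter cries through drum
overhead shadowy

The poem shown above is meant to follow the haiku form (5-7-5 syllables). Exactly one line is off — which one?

Line 1: bare(1) + roof(1) + bends(1) + like(1) + sound(1) = 5 ✓
Line 2: four(1) + carpenter(3) + cries(1) + through(1) + drum(1) = 7 ✓
Line 3: overhead(3) + shadowy(3) = 6 (expected 5)

Line 3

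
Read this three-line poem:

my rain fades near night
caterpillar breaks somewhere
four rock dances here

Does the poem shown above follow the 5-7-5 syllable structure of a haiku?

Yes

Line 1: my (1), rain (1), fades (1), near (1), night (1) → 5 ✓
Line 2: caterpillar (4), breaks (1), somewhere (2) → 7 ✓
Line 3: four (1), rock (1), dances (2), here (1) → 5 ✓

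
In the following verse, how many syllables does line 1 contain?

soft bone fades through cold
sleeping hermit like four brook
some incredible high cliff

Line 1: "soft bone fades through cold": 1+1+1+1+1 = 5

5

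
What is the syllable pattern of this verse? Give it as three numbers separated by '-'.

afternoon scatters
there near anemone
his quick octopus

5-6-5

Line 1: "afternoon scatters": 3+2 = 5
Line 2: "there near anemone": 1+1+4 = 6
Line 3: "his quick octopus": 1+1+3 = 5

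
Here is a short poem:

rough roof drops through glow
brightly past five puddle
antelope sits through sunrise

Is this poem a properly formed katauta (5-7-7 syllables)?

No

Line 1: rough(1) + roof(1) + drops(1) + through(1) + glow(1) = 5 ✓
Line 2: brightly(2) + past(1) + five(1) + puddle(2) = 6 (expected 7)
Line 3: antelope(3) + sits(1) + through(1) + sunrise(2) = 7 ✓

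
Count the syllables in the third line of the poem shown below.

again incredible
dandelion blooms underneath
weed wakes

2

The third line: weed (1), wakes (1) → 2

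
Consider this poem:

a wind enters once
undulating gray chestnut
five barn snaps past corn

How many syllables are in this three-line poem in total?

17

Line 1: a (1), wind (1), enters (2), once (1) → 5
Line 2: undulating (4), gray (1), chestnut (2) → 7
Line 3: five (1), barn (1), snaps (1), past (1), corn (1) → 5
Total: 5 + 7 + 5 = 17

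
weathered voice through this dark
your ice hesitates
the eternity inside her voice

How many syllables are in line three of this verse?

Line three: the (1), eternity (4), inside (2), her (1), voice (1) → 9

9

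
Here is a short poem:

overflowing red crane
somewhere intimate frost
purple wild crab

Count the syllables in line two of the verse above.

Line two: somewhere (2), intimate (3), frost (1) → 6

6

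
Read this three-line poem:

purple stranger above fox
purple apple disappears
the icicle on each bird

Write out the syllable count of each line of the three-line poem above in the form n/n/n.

Line 1: purple (2), stranger (2), above (2), fox (1) → 7
Line 2: purple (2), apple (2), disappears (3) → 7
Line 3: the (1), icicle (3), on (1), each (1), bird (1) → 7

7/7/7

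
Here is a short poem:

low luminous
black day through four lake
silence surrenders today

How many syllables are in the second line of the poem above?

5

The second line: "black day through four lake": 1+1+1+1+1 = 5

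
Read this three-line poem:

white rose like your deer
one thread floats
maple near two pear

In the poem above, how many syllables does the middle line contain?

3

The middle line: one(1) + thread(1) + floats(1) = 3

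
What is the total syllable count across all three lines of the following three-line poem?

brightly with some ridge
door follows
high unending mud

Line 1: "brightly with some ridge": 2+1+1+1 = 5
Line 2: "door follows": 1+2 = 3
Line 3: "high unending mud": 1+3+1 = 5
Total: 5 + 3 + 5 = 13

13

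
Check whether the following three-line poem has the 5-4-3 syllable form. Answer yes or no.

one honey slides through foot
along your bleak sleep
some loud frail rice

No

Line 1: one (1), honey (2), slides (1), through (1), foot (1) → 6 (expected 5)
Line 2: along (2), your (1), bleak (1), sleep (1) → 5 (expected 4)
Line 3: some (1), loud (1), frail (1), rice (1) → 4 (expected 3)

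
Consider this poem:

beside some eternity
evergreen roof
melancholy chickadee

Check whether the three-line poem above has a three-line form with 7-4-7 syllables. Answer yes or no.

Yes

Line 1: beside (2), some (1), eternity (4) → 7 ✓
Line 2: evergreen (3), roof (1) → 4 ✓
Line 3: melancholy (4), chickadee (3) → 7 ✓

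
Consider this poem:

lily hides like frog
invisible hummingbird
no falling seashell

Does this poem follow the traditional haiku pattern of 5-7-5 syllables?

Line 1: lily(2) + hides(1) + like(1) + frog(1) = 5 ✓
Line 2: invisible(4) + hummingbird(3) = 7 ✓
Line 3: no(1) + falling(2) + seashell(2) = 5 ✓

Yes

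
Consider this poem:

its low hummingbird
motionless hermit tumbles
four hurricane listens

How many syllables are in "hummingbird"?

"hummingbird" has 3 syllables.

3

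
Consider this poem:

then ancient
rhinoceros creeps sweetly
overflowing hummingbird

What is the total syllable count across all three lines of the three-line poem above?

17

Line 1: "then ancient": 1+2 = 3
Line 2: "rhinoceros creeps sweetly": 4+1+2 = 7
Line 3: "overflowing hummingbird": 4+3 = 7
Total: 3 + 7 + 7 = 17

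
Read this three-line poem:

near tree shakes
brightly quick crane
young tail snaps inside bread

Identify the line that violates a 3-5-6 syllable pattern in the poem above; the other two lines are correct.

Line 1: "near tree shakes": 1+1+1 = 3 ✓
Line 2: "brightly quick crane": 2+1+1 = 4 (expected 5)
Line 3: "young tail snaps inside bread": 1+1+1+2+1 = 6 ✓

Line 2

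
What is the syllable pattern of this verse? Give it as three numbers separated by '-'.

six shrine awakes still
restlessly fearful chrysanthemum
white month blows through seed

Line 1: six (1), shrine (1), awakes (2), still (1) → 5
Line 2: restlessly (3), fearful (2), chrysanthemum (4) → 9
Line 3: white (1), month (1), blows (1), through (1), seed (1) → 5

5-9-5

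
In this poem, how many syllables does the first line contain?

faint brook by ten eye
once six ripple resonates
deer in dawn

The first line: faint(1) + brook(1) + by(1) + ten(1) + eye(1) = 5

5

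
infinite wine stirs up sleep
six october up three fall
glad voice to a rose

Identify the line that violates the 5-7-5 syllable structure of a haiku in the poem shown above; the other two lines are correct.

Line 1: infinite (3), wine (1), stirs (1), up (1), sleep (1) → 7 (expected 5)
Line 2: six (1), october (3), up (1), three (1), fall (1) → 7 ✓
Line 3: glad (1), voice (1), to (1), a (1), rose (1) → 5 ✓

Line 1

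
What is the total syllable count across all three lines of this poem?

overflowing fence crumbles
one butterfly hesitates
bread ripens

17

Line 1: overflowing (4), fence (1), crumbles (2) → 7
Line 2: one (1), butterfly (3), hesitates (3) → 7
Line 3: bread (1), ripens (2) → 3
Total: 7 + 7 + 3 = 17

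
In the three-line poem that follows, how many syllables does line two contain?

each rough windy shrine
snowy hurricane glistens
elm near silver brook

Line two: snowy (2), hurricane (3), glistens (2) → 7

7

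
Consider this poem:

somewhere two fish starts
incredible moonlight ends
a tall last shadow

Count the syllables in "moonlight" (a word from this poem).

2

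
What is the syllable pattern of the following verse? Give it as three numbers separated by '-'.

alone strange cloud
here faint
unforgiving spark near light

4-2-7

Line 1: "alone strange cloud": 2+1+1 = 4
Line 2: "here faint": 1+1 = 2
Line 3: "unforgiving spark near light": 4+1+1+1 = 7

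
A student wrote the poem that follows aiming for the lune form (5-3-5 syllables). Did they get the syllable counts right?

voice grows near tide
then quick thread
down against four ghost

Line 1: voice(1) + grows(1) + near(1) + tide(1) = 4 (expected 5)
Line 2: then(1) + quick(1) + thread(1) = 3 ✓
Line 3: down(1) + against(2) + four(1) + ghost(1) = 5 ✓

No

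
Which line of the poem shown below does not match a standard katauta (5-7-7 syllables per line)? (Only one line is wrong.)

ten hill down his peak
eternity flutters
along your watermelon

Line 1: "ten hill down his peak": 1+1+1+1+1 = 5 ✓
Line 2: "eternity flutters": 4+2 = 6 (expected 7)
Line 3: "along your watermelon": 2+1+4 = 7 ✓

Line 2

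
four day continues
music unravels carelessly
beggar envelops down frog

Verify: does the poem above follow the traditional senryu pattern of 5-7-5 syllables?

No

Line 1: four (1), day (1), continues (3) → 5 ✓
Line 2: music (2), unravels (3), carelessly (3) → 8 (expected 7)
Line 3: beggar (2), envelops (3), down (1), frog (1) → 7 (expected 5)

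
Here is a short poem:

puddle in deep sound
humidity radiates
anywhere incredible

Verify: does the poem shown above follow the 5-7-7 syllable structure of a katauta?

Line 1: puddle(2) + in(1) + deep(1) + sound(1) = 5 ✓
Line 2: humidity(4) + radiates(3) = 7 ✓
Line 3: anywhere(3) + incredible(4) = 7 ✓

Yes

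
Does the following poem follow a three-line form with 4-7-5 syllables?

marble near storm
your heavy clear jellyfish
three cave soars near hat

Yes

Line 1: marble(2) + near(1) + storm(1) = 4 ✓
Line 2: your(1) + heavy(2) + clear(1) + jellyfish(3) = 7 ✓
Line 3: three(1) + cave(1) + soars(1) + near(1) + hat(1) = 5 ✓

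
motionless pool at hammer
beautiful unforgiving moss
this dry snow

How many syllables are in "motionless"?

3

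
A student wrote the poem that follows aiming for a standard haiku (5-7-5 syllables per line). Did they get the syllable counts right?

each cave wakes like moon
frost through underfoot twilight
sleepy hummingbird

Line 1: each(1) + cave(1) + wakes(1) + like(1) + moon(1) = 5 ✓
Line 2: frost(1) + through(1) + underfoot(3) + twilight(2) = 7 ✓
Line 3: sleepy(2) + hummingbird(3) = 5 ✓

Yes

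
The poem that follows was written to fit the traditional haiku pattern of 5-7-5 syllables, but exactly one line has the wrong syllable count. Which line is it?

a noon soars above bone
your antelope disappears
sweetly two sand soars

Line 1: a (1), noon (1), soars (1), above (2), bone (1) → 6 (expected 5)
Line 2: your (1), antelope (3), disappears (3) → 7 ✓
Line 3: sweetly (2), two (1), sand (1), soars (1) → 5 ✓

Line 1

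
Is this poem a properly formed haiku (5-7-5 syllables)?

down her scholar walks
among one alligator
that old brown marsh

Line 1: down (1), her (1), scholar (2), walks (1) → 5 ✓
Line 2: among (2), one (1), alligator (4) → 7 ✓
Line 3: that (1), old (1), brown (1), marsh (1) → 4 (expected 5)

No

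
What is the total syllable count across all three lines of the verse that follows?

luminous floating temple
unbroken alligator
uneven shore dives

Line 1: luminous(3) + floating(2) + temple(2) = 7
Line 2: unbroken(3) + alligator(4) = 7
Line 3: uneven(3) + shore(1) + dives(1) = 5
Total: 7 + 7 + 5 = 19

19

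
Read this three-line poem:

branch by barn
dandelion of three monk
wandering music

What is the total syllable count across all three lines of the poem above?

Line 1: branch(1) + by(1) + barn(1) = 3
Line 2: dandelion(4) + of(1) + three(1) + monk(1) = 7
Line 3: wandering(3) + music(2) = 5
Total: 3 + 7 + 5 = 15

15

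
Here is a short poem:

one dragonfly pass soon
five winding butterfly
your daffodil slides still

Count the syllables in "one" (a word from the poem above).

"one" has 1 syllable.

1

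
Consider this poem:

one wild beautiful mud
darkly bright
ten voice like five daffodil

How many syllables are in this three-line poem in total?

Line 1: one(1) + wild(1) + beautiful(3) + mud(1) = 6
Line 2: darkly(2) + bright(1) = 3
Line 3: ten(1) + voice(1) + like(1) + five(1) + daffodil(3) = 7
Total: 6 + 3 + 7 = 16

16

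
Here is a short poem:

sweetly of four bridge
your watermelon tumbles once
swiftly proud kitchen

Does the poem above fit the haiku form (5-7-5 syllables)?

No

Line 1: "sweetly of four bridge": 2+1+1+1 = 5 ✓
Line 2: "your watermelon tumbles once": 1+4+2+1 = 8 (expected 7)
Line 3: "swiftly proud kitchen": 2+1+2 = 5 ✓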